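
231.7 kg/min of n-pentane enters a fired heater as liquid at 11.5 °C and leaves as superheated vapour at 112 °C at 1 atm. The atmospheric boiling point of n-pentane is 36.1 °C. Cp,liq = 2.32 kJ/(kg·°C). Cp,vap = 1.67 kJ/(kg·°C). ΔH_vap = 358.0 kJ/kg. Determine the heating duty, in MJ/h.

liquid 11.5→36.1 °C: 57.072 kJ/kg
vaporisation at 36.1 °C: 358 kJ/kg
vapour 36.1→112 °C: 126.75 kJ/kg
Δh = 57.072 + 358 + 126.75 = 541.83 kJ/kg
Q = ṁ·Δh = 231.7 kg/min × 541.83 kJ/kg = 125540 kJ/min
|Q| = 2092.3 kW = 7532.5 MJ/h

Q = 7530 MJ/h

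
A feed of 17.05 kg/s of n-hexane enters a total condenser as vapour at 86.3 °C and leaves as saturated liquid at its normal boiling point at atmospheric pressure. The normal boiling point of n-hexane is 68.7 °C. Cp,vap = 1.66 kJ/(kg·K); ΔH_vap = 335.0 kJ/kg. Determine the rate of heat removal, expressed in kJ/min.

vapour 86.3→68.7 °C: -29.216 kJ/kg
condensation at 68.7 °C: -335 kJ/kg
Δh = -29.216 + -335 = -364.22 kJ/kg
Q = ṁ·Δh = 17.05 kg/s × -364.22 kJ/kg = -6209.9 kJ/s
|Q| = 6209.9 kW = 372590 kJ/min

Q_c = 373000 kJ/min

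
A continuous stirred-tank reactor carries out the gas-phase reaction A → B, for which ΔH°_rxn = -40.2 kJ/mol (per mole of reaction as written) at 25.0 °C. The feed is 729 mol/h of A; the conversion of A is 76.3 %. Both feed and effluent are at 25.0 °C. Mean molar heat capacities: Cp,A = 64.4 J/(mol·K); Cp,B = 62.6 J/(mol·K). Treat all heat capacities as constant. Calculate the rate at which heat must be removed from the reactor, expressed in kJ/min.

Extent of reaction ξ = 0.763 × 729 = 556.23 mol/h
Reaction term: ξ·ΔH°_rxn = 556.23 × -40.2 = -22360 kJ/h
Q = ΔH = -22360 kJ/h = -6.2112 kW
Heat removed = 372.67 kJ/min

Q_out = 373 kJ/min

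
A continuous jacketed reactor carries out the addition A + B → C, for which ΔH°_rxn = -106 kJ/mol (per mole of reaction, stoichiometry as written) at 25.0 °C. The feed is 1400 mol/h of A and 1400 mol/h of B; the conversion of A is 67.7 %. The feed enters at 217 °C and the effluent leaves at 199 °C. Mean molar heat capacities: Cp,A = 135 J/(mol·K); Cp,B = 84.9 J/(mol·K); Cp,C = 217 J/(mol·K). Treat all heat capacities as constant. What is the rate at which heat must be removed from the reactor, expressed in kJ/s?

Q_out = 29.6 kJ/s

Extent of reaction ξ = 0.677 × 1400 = 947.8 mol/h
Reaction term: ξ·ΔH°_rxn = 947.8 × -106 = -100470 kJ/h
Sensible, feed 217→25 °C: -59109 kJ/h
Outlet flows (mol/h): A 452.2, B 452.2, C 947.8
Sensible, products 25→199 °C: 53089 kJ/h
Q = ΔH = -106490 kJ/h = -29.58 kW
Heat removed = 29.58 kJ/s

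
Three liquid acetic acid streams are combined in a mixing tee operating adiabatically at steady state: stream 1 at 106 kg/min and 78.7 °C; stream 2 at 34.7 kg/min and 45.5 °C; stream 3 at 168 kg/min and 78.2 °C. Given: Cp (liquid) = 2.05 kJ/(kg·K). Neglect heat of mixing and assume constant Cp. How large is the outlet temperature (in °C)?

T_out = 74.7 °C

No heat crosses the boundary, so H_out = H_in.
Σ ṁᵢCp,ᵢTᵢ = 106×2.05×78.7 + 34.7×2.05×45.5 + 168×2.05×78.2 = 47270
Σ ṁᵢCp,ᵢ = 106×2.05 + 34.7×2.05 + 168×2.05 = 632.83
T_out = 47270 / 632.83 = 74.696 °C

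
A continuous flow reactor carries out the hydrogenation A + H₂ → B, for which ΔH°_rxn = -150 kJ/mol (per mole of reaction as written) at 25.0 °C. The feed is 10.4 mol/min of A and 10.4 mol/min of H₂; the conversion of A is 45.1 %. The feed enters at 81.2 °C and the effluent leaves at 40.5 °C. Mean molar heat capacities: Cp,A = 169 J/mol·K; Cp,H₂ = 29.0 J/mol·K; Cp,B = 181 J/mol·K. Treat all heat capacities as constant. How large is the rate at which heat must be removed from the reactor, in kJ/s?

Q_out = 13.1 kJ/s

Extent of reaction ξ = 0.451 × 10.4 = 4.6904 mol/min
Reaction term: ξ·ΔH°_rxn = 4.6904 × -150 = -703.56 kJ/min
Sensible, feed 81.2→25 °C: -115.73 kJ/min
Outlet flows (mol/min): A 5.7096, H₂ 5.7096, B 4.6904
Sensible, products 25→40.5 °C: 30.682 kJ/min
Q = ΔH = -788.61 kJ/min = -13.143 kW
Heat removed = 13.143 kJ/s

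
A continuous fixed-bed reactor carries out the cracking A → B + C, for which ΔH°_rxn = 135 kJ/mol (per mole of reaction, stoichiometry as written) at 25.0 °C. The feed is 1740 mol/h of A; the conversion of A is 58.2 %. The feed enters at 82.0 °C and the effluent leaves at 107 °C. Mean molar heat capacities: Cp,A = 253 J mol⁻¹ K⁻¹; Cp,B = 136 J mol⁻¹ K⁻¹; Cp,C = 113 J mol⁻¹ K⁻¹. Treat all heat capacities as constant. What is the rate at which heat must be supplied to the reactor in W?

Q_in = 40900 W

Extent of reaction ξ = 0.582 × 1740 = 1012.7 mol/h
Reaction term: ξ·ΔH°_rxn = 1012.7 × 135 = 136710 kJ/h
Sensible, feed 82.0→25 °C: -25093 kJ/h
Outlet flows (mol/h): A 727.32, B 1012.7, C 1012.7
Sensible, products 25→107 °C: 35766 kJ/h
Q = ΔH = 147390 kJ/h = 40.94 kW
Heat supplied = 40940 W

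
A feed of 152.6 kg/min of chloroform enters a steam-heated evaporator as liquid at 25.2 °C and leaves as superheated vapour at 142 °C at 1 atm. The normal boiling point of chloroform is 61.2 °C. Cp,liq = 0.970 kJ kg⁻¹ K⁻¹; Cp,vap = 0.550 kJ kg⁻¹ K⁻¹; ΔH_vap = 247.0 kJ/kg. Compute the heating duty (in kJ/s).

Q = 830 kJ/s

liquid 25.2→61.2 °C: 34.92 kJ/kg
vaporisation at 61.2 °C: 247 kJ/kg
vapour 61.2→142 °C: 44.44 kJ/kg
Δh = 34.92 + 247 + 44.44 = 326.36 kJ/kg
Q = ṁ·Δh = 152.6 kg/min × 326.36 kJ/kg = 49803 kJ/min
|Q| = 830.04 kW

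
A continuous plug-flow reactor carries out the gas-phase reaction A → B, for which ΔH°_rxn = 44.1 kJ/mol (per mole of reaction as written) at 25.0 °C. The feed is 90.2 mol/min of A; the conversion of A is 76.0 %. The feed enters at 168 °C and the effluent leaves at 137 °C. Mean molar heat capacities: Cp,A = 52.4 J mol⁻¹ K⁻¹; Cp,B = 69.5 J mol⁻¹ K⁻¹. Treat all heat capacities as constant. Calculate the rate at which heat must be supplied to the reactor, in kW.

Q_in = 50.1 kW

Extent of reaction ξ = 0.760 × 90.2 = 68.552 mol/min
Reaction term: ξ·ΔH°_rxn = 68.552 × 44.1 = 3023.1 kJ/min
Sensible, feed 168→25 °C: -675.89 kJ/min
Outlet flows (mol/min): A 21.648, B 68.552
Sensible, products 25→137 °C: 660.66 kJ/min
Q = ΔH = 3007.9 kJ/min = 50.132 kW
Heat supplied = 50.132 kW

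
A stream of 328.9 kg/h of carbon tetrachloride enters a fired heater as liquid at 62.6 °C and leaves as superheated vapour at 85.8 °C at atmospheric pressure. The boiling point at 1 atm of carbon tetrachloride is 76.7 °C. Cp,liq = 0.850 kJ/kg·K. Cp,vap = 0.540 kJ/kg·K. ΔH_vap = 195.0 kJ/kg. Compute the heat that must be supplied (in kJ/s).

Q = 19.4 kJ/s

liquid 62.6→76.7 °C: 11.985 kJ/kg
vaporisation at 76.7 °C: 195 kJ/kg
vapour 76.7→85.8 °C: 4.914 kJ/kg
Δh = 11.985 + 195 + 4.914 = 211.9 kJ/kg
Q = ṁ·Δh = 328.9 kg/h × 211.9 kJ/kg = 69694 kJ/h
|Q| = 19.359 kW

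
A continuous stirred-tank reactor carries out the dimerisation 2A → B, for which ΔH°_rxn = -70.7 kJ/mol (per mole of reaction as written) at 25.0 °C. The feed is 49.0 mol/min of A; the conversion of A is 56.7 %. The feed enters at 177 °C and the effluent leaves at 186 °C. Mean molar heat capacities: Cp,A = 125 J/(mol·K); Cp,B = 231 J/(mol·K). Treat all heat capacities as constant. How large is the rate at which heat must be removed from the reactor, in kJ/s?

Q_out = 16.2 kJ/s

Extent of reaction ξ = 0.567 × 49.0 / 2 = 13.891 mol/min
Reaction term: ξ·ΔH°_rxn = 13.891 × -70.7 = -982.13 kJ/min
Sensible, feed 177→25 °C: -931 kJ/min
Outlet flows (mol/min): A 21.217, B 13.891
Sensible, products 25→186 °C: 943.63 kJ/min
Q = ΔH = -969.5 kJ/min = -16.158 kW
Heat removed = 16.158 kJ/s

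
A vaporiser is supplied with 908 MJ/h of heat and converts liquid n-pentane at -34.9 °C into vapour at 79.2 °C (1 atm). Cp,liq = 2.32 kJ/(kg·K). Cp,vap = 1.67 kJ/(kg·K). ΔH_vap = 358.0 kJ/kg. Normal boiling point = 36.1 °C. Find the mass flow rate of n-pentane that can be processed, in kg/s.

Δh = 2.32×(36.1−-34.9) + 358.0 + 1.67×(79.2−36.1) = 594.7 kJ/kg
Q = 908 MJ/h = 252.22 kJ/s = 252.22 kJ/s
ṁ = Q/Δh = 252.22 / 594.7 = 0.42412 kg/s

ṁ = 0.424 kg/s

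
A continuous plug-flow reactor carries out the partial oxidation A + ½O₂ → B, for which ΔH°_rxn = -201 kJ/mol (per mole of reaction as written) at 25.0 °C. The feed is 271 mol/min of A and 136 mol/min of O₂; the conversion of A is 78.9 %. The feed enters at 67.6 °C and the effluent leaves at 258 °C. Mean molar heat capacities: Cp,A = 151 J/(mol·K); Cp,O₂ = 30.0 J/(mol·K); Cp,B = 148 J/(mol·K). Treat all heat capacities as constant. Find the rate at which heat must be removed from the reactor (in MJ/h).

Q_out = 2120 MJ/h

Extent of reaction ξ = 0.789 × 271 = 213.82 mol/min
Reaction term: ξ·ΔH°_rxn = 213.82 × -201 = -42978 kJ/min
Sensible, feed 67.6→25 °C: -1917 kJ/min
Outlet flows (mol/min): A 57.181, O₂ 29.09, B 213.82
Sensible, products 25→258 °C: 9588.5 kJ/min
Q = ΔH = -35306 kJ/min = -588.44 kW
Heat removed = 2118.4 MJ/h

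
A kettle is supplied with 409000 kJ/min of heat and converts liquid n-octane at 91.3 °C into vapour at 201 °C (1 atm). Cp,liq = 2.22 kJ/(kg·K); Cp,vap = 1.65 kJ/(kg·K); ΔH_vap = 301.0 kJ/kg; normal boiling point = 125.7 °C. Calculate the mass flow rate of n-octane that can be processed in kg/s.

Δh = 2.22×(125.7−91.3) + 301.0 + 1.65×(201−125.7) = 501.61 kJ/kg
Q = 409000 kJ/min = 6816.7 kJ/s = 6816.7 kJ/s
ṁ = Q/Δh = 6816.7 / 501.61 = 13.589 kg/s

ṁ = 13.6 kg/s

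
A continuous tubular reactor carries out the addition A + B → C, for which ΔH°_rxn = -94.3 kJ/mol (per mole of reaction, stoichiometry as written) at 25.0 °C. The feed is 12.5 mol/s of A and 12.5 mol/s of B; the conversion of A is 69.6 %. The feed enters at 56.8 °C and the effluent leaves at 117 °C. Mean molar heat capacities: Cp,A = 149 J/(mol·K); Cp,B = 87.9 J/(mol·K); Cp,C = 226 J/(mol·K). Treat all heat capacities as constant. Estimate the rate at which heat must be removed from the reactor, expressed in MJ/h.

Q_out = 2340 MJ/h

Extent of reaction ξ = 0.696 × 12.5 = 8.7 mol/s
Reaction term: ξ·ΔH°_rxn = 8.7 × -94.3 = -820.41 kJ/s
Sensible, feed 56.8→25 °C: -94.168 kJ/s
Outlet flows (mol/s): A 3.8, B 3.8, C 8.7
Sensible, products 25→117 °C: 263.71 kJ/s
Q = ΔH = -650.87 kJ/s = -650.87 kW
Heat removed = 2343.1 MJ/h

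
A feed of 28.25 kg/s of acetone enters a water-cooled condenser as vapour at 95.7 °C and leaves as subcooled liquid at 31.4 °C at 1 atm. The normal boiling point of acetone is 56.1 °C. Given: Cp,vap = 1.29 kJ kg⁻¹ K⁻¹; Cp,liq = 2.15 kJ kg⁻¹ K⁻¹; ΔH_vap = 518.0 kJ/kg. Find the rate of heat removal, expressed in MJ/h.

Q_c = 63300 MJ/h

vapour 95.7→56.1 °C: -51.084 kJ/kg
condensation at 56.1 °C: -518 kJ/kg
liquid 56.1→31.4 °C: -53.105 kJ/kg
Δh = -51.084 + -518 + -53.105 = -622.19 kJ/kg
Q = ṁ·Δh = 28.25 kg/s × -622.19 kJ/kg = -17577 kJ/s
|Q| = 17577 kW = 63277 MJ/h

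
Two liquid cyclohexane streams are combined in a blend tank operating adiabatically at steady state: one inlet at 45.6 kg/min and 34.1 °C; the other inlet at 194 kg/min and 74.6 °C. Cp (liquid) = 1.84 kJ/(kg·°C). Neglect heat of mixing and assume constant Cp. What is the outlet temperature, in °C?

T_out = 66.9 °C

No heat crosses the boundary, so H_out = H_in.
T_out = Σ ṁᵢCp,ᵢTᵢ / Σ ṁᵢCp,ᵢ
      = 29490 / 440.86 = 66.892 °C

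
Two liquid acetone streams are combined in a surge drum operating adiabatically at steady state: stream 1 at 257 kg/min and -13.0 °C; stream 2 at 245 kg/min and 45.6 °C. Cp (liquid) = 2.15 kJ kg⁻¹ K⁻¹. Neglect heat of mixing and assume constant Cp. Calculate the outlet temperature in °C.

T_out = 15.6 °C

Adiabatic, steady state ⇒ Σ ṁᵢCp,ᵢ(T_out − Tᵢ) = 0
Σ ṁᵢCp,ᵢTᵢ = 257×2.15×-13.0 + 245×2.15×45.6 = 16837
Σ ṁᵢCp,ᵢ = 257×2.15 + 245×2.15 = 1079.3
T_out = 16837 / 1079.3 = 15.6 °C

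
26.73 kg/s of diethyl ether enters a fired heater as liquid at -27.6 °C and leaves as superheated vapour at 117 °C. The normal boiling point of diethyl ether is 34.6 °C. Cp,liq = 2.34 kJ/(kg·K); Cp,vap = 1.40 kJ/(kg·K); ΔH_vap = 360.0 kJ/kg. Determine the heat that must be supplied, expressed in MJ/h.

Q = 59700 MJ/h

liquid -27.6→34.6 °C: 145.55 kJ/kg
vaporisation at 34.6 °C: 360 kJ/kg
vapour 34.6→117 °C: 115.36 kJ/kg
Δh = 145.55 + 360 + 115.36 = 620.91 kJ/kg
Q = ṁ·Δh = 26.73 kg/s × 620.91 kJ/kg = 16597 kJ/s
|Q| = 16597 kW = 59749 MJ/h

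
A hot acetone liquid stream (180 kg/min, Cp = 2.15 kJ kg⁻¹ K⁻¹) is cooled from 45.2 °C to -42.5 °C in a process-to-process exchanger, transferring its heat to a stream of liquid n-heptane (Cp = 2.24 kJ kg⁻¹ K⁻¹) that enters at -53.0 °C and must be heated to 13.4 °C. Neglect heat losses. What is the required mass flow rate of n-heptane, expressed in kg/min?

ṁ_c = 228 kg/min

Heat released by hot stream: Q = 180 × 2.15 × (45.2 − -42.5) = 33940 kJ/min
Energy balance on cold side (adiabatic exchanger): Q = ṁ_c·Cp_c·(T_c,out − T_c,in)
ṁ_c = 33940 / [2.24 × (13.4 − -53.0)] = 228.19 kg/min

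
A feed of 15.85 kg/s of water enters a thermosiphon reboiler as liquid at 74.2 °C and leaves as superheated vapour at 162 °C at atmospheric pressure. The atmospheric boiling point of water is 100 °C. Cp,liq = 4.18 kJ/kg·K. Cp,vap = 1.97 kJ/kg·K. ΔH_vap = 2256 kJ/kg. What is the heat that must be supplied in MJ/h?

liquid 74.2→100 °C: 107.84 kJ/kg
vaporisation at 100 °C: 2256 kJ/kg
vapour 100→162 °C: 122.14 kJ/kg
Δh = 107.84 + 2256 + 122.14 = 2486 kJ/kg
Q = ṁ·Δh = 15.85 kg/s × 2486 kJ/kg = 39403 kJ/s
|Q| = 39403 kW = 141850 MJ/h

Q = 142000 MJ/h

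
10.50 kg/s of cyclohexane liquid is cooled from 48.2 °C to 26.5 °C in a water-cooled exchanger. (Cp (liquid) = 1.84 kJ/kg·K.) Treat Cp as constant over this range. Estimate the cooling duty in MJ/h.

Q = ṁ·Cp·ΔT = 10.50 × 1.84 × (26.5 − 48.2) = -419.24 kJ/s
Cooling duty = 1509.3 MJ/h

Q_c = 1510 MJ/h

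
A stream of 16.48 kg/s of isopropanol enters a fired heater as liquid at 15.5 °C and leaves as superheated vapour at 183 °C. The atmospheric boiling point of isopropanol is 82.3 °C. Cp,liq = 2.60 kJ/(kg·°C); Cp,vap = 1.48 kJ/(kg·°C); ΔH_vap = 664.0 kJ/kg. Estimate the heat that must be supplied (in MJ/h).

liquid 15.5→82.3 °C: 173.68 kJ/kg
vaporisation at 82.3 °C: 664 kJ/kg
vapour 82.3→183 °C: 149.04 kJ/kg
Δh = 173.68 + 664 + 149.04 = 986.72 kJ/kg
Q = ṁ·Δh = 16.48 kg/s × 986.72 kJ/kg = 16261 kJ/s
|Q| = 16261 kW = 58540 MJ/h

Q = 58500 MJ/h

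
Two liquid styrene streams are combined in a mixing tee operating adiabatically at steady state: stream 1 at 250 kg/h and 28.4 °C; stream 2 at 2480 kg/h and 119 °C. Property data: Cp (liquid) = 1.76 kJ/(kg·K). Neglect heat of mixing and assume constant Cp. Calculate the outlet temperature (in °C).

T_out = 111 °C

No heat crosses the boundary, so H_out = H_in.
T_out = Σ ṁᵢCp,ᵢTᵢ / Σ ṁᵢCp,ᵢ
      = 531910 / 4804.8 = 110.7 °C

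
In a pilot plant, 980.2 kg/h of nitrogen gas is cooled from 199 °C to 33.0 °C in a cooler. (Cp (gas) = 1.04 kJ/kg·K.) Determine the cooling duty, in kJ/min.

Q_c = 2820 kJ/min

Q = ṁ·Cp·ΔT = 980.2 × 1.04 × (33.0 − 199) = -169220 kJ/h
Converting: 169220 / 3600 s = 47.006 kW
Cooling duty = 2820.4 kJ/min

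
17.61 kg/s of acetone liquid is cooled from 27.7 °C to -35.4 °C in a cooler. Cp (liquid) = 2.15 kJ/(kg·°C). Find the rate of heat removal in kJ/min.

Q_c = 143000 kJ/min

Q = ṁ·Cp·ΔT = 17.61 × 2.15 × (-35.4 − 27.7) = -2389.1 kJ/s
Cooling duty = 143340 kJ/min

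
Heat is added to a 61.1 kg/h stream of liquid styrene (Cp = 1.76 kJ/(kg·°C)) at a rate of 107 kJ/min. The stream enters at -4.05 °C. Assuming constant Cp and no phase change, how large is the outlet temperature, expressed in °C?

Q = 107 kJ/min = 6420 kJ/h
ΔT = Q/(ṁ·Cp) = 6420/(61.1×1.76) = 59.701 K
T_out = -4.05 + 59.701 = 55.651 °C

T_out = 55.7 °C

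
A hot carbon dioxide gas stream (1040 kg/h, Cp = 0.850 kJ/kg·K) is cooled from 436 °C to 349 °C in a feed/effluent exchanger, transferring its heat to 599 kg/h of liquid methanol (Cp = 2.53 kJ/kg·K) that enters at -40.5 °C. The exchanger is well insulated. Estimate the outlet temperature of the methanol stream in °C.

T_c,out = 10.2 °C

Heat released by hot stream: Q = 1040 × 0.850 × (436 − 349) = 76908 kJ/h
Energy balance on cold side (adiabatic exchanger): Q = ṁ_c·Cp_c·(T_c,out − T_c,in)
T_c,out = -40.5 + 76908/(599 × 2.53) = 10.249 °C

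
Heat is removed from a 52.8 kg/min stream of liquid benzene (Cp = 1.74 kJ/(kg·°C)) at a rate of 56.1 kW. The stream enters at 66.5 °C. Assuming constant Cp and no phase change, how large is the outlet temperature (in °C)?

T_out = 29.9 °C

Q = 56.1 kW = 3366 kJ/min
ΔT = Q/(ṁ·Cp) = 3366/(52.8×1.74) = 36.638 K
T_out = 66.5 − 36.638 = 29.862 °C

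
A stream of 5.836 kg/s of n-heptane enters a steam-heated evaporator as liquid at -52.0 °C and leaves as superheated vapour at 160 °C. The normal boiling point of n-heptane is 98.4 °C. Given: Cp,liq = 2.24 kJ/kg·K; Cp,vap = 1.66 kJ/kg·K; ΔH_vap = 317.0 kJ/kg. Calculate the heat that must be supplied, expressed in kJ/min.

liquid -52.0→98.4 °C: 336.9 kJ/kg
vaporisation at 98.4 °C: 317 kJ/kg
vapour 98.4→160 °C: 102.26 kJ/kg
Δh = 336.9 + 317 + 102.26 = 756.15 kJ/kg
Q = ṁ·Δh = 5.836 kg/s × 756.15 kJ/kg = 4412.9 kJ/s
|Q| = 4412.9 kW = 264770 kJ/min

Q = 265000 kJ/min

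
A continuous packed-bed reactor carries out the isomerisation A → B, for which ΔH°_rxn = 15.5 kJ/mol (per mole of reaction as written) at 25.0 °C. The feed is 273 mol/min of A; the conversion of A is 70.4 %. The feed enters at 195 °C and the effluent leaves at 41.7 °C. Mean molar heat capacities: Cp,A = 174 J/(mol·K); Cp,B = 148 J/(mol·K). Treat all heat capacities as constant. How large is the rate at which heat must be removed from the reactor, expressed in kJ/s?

Q_out = 73.1 kJ/s

Extent of reaction ξ = 0.704 × 273 = 192.19 mol/min
Reaction term: ξ·ΔH°_rxn = 192.19 × 15.5 = 2979 kJ/min
Sensible, feed 195→25 °C: -8075.3 kJ/min
Outlet flows (mol/min): A 80.808, B 192.19
Sensible, products 25→41.7 °C: 709.83 kJ/min
Q = ΔH = -4386.5 kJ/min = -73.109 kW
Heat removed = 73.109 kJ/s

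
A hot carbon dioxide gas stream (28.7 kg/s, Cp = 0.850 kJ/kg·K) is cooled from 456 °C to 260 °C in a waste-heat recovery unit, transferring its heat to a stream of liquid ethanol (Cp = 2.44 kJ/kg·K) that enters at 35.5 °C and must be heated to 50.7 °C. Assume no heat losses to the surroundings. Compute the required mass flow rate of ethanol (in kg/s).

Heat released by hot stream: Q = 28.7 × 0.850 × (456 − 260) = 4781.4 kJ/s
Energy balance on cold side (adiabatic exchanger): Q = ṁ_c·Cp_c·(T_c,out − T_c,in)
ṁ_c = 4781.4 / [2.44 × (50.7 − 35.5)] = 128.92 kg/s

ṁ_c = 129 kg/s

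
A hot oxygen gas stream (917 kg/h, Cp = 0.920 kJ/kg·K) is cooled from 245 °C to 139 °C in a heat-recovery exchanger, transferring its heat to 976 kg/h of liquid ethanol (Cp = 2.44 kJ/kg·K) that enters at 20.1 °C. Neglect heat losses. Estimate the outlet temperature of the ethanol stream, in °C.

Heat released by hot stream: Q = 917 × 0.920 × (245 − 139) = 89426 kJ/h
Energy balance on cold side (adiabatic exchanger): Q = ṁ_c·Cp_c·(T_c,out − T_c,in)
T_c,out = 20.1 + 89426/(976 × 2.44) = 57.651 °C

T_c,out = 57.7 °C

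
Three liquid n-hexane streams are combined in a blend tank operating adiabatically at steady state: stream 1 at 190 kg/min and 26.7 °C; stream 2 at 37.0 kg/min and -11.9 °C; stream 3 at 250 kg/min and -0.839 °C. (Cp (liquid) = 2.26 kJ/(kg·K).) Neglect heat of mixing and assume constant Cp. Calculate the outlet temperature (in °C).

No heat crosses the boundary, so H_out = H_in.
T_out = Σ ṁᵢCp,ᵢTᵢ / Σ ṁᵢCp,ᵢ
      = 9995.9 / 1078 = 9.2724 °C

T_out = 9.27 °C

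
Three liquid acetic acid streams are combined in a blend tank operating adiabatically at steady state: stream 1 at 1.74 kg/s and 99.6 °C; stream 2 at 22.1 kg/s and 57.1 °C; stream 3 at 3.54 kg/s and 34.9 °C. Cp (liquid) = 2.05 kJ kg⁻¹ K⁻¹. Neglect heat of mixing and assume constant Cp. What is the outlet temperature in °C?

T_out = 56.9 °C

Energy balance with Q = 0: Σ ṁᵢCp,ᵢ(T_out − Tᵢ) = 0
T_out = Σ ṁᵢCp,ᵢTᵢ / Σ ṁᵢCp,ᵢ
      = 3195.5 / 56.129 = 56.931 °C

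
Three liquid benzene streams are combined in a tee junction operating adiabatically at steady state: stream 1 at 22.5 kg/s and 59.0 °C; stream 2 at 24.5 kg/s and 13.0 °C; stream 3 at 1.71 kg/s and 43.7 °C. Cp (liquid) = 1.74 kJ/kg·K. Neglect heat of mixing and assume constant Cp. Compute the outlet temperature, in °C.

T_out = 35.3 °C

No heat crosses the boundary, so H_out = H_in.
Σ ṁᵢCp,ᵢTᵢ = 22.5×1.74×59.0 + 24.5×1.74×13.0 + 1.71×1.74×43.7 = 2994.1
Σ ṁᵢCp,ᵢ = 22.5×1.74 + 24.5×1.74 + 1.71×1.74 = 84.755
T_out = 2994.1 / 84.755 = 35.326 °C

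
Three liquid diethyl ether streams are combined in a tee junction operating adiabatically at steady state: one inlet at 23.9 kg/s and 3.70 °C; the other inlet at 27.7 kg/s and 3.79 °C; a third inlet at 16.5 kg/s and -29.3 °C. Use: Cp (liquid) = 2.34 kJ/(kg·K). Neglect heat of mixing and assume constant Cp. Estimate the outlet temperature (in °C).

Adiabatic, steady state ⇒ Σ ṁᵢCp,ᵢ(T_out − Tᵢ) = 0
T_out = Σ ṁᵢCp,ᵢTᵢ / Σ ṁᵢCp,ᵢ
      = -678.69 / 159.35 = -4.259 °C

T_out = -4.26 °C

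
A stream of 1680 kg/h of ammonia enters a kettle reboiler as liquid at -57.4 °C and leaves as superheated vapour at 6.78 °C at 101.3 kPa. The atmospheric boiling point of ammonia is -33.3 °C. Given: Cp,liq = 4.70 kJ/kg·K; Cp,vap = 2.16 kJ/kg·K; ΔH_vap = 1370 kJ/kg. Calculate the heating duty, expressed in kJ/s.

liquid -57.4→-33.3 °C: 113.27 kJ/kg
vaporisation at -33.3 °C: 1370 kJ/kg
vapour -33.3→6.78 °C: 86.573 kJ/kg
Δh = 113.27 + 1370 + 86.573 = 1569.8 kJ/kg
Q = ṁ·Δh = 1680 kg/h × 1569.8 kJ/kg = 2.6373e+06 kJ/h
|Q| = 732.59 kW

Q = 733 kJ/s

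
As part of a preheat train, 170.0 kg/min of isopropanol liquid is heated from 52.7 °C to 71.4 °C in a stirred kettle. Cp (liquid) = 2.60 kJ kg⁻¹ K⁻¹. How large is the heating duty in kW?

Q = ṁ·Cp·ΔT = 170.0 × 2.60 × (71.4 − 52.7) = 8265.4 kJ/min
Converting: 8265.4 / 60 s = 137.76 kW

Q = 138 kW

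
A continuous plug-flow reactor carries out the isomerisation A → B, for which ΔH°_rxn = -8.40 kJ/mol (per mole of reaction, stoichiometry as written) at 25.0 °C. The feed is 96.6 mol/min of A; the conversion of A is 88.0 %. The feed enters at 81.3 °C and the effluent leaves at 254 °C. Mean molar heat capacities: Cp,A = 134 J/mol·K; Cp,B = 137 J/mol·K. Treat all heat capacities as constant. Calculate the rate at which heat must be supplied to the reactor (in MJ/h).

Q_in = 94.8 MJ/h

Extent of reaction ξ = 0.880 × 96.6 = 85.008 mol/min
Reaction term: ξ·ΔH°_rxn = 85.008 × -8.40 = -714.07 kJ/min
Sensible, feed 81.3→25 °C: -728.77 kJ/min
Outlet flows (mol/min): A 11.592, B 85.008
Sensible, products 25→254 °C: 3022.7 kJ/min
Q = ΔH = 1579.8 kJ/min = 26.331 kW
Heat supplied = 94.79 MJ/h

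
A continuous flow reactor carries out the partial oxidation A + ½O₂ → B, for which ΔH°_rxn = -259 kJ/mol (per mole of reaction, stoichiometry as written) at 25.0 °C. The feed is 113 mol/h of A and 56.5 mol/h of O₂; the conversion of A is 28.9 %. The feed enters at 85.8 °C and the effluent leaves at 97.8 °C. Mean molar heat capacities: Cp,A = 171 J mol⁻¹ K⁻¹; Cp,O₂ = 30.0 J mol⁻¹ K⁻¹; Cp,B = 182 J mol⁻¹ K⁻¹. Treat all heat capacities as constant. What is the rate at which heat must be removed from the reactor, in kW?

Q_out = 2.28 kW

Extent of reaction ξ = 0.289 × 113 = 32.657 mol/h
Reaction term: ξ·ΔH°_rxn = 32.657 × -259 = -8458.2 kJ/h
Sensible, feed 85.8→25 °C: -1277.9 kJ/h
Outlet flows (mol/h): A 80.343, O₂ 40.172, B 32.657
Sensible, products 25→97.8 °C: 1520.6 kJ/h
Q = ΔH = -8215.5 kJ/h = -2.2821 kW
Heat removed = 2.2821 kW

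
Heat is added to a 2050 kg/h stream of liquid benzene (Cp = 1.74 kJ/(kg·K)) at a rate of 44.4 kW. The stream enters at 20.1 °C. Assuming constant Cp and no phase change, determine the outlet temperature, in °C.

Q = 44.4 kW = 159840 kJ/h
ΔT = Q/(ṁ·Cp) = 159840/(2050×1.74) = 44.811 K
T_out = 20.1 + 44.811 = 64.911 °C

T_out = 64.9 °C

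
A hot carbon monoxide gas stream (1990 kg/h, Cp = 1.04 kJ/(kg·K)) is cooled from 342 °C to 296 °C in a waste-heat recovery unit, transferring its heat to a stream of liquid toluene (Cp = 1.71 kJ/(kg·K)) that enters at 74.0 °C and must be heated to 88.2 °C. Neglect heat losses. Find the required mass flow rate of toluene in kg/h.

Heat released by hot stream: Q = 1990 × 1.04 × (342 − 296) = 95202 kJ/h
Energy balance on cold side (adiabatic exchanger): Q = ṁ_c·Cp_c·(T_c,out − T_c,in)
ṁ_c = 95202 / [1.71 × (88.2 − 74.0)] = 3920.7 kg/h

ṁ_c = 3920 kg/h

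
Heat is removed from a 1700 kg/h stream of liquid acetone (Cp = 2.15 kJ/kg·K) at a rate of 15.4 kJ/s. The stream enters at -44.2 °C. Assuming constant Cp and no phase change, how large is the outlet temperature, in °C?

T_out = -59.4 °C

Q = 15.4 kJ/s = 55440 kJ/h
ΔT = Q/(ṁ·Cp) = 55440/(1700×2.15) = 15.168 K
T_out = -44.2 − 15.168 = -59.368 °C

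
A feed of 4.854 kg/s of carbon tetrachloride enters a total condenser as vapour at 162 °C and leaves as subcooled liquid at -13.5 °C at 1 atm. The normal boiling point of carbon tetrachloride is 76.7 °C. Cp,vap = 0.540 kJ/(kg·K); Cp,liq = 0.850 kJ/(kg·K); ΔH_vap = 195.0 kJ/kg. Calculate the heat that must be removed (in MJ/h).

Q_c = 5550 MJ/h

vapour 162→76.7 °C: -46.062 kJ/kg
condensation at 76.7 °C: -195 kJ/kg
liquid 76.7→-13.5 °C: -76.67 kJ/kg
Δh = -46.062 + -195 + -76.67 = -317.73 kJ/kg
Q = ṁ·Δh = 4.854 kg/s × -317.73 kJ/kg = -1542.3 kJ/s
|Q| = 1542.3 kW = 5552.2 MJ/h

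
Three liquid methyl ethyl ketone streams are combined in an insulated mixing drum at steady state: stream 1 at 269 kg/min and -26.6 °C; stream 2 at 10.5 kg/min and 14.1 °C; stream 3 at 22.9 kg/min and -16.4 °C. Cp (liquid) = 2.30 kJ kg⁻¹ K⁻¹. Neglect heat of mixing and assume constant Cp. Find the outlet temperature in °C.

T_out = -24.4 °C

Adiabatic, steady state ⇒ Σ ṁᵢCp,ᵢ(T_out − Tᵢ) = 0
Σ ṁᵢCp,ᵢTᵢ = 269×2.30×-26.6 + 10.5×2.30×14.1 + 22.9×2.30×-16.4 = -16981
Σ ṁᵢCp,ᵢ = 269×2.30 + 10.5×2.30 + 22.9×2.30 = 695.52
T_out = -16981 / 695.52 = -24.414 °C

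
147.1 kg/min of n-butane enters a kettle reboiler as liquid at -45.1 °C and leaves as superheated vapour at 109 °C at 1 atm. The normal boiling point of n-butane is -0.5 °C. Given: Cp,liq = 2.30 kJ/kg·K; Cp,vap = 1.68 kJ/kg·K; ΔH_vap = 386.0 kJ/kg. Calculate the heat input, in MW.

liquid -45.1→-0.5 °C: 102.58 kJ/kg
vaporisation at -0.5 °C: 386 kJ/kg
vapour -0.5→109 °C: 183.96 kJ/kg
Δh = 102.58 + 386 + 183.96 = 672.54 kJ/kg
Q = ṁ·Δh = 147.1 kg/min × 672.54 kJ/kg = 98931 kJ/min
|Q| = 1648.8 kW = 1.6488 MW

Q = 1.65 MW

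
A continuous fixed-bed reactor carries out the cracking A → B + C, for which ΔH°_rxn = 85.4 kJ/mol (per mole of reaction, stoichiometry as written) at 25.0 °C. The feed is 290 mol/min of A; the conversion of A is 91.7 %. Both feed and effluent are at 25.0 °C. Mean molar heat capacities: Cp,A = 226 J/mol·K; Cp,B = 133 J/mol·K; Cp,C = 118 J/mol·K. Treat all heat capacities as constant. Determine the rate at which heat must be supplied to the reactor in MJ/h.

Extent of reaction ξ = 0.917 × 290 = 265.93 mol/min
Reaction term: ξ·ΔH°_rxn = 265.93 × 85.4 = 22710 kJ/min
Q = ΔH = 22710 kJ/min = 378.51 kW
Heat supplied = 1362.6 MJ/h

Q_in = 1360 MJ/h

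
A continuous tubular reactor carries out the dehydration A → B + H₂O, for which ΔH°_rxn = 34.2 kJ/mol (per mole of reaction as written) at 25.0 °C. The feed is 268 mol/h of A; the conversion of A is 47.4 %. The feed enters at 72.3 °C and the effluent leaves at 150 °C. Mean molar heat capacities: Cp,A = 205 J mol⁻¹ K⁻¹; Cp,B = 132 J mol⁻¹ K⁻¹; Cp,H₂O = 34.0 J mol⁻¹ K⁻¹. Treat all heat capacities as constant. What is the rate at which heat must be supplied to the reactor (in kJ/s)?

Extent of reaction ξ = 0.474 × 268 = 127.03 mol/h
Reaction term: ξ·ΔH°_rxn = 127.03 × 34.2 = 4344.5 kJ/h
Sensible, feed 72.3→25 °C: -2598.7 kJ/h
Outlet flows (mol/h): A 140.97, B 127.03, H₂O 127.03
Sensible, products 25→150 °C: 6248.2 kJ/h
Q = ΔH = 7994.1 kJ/h = 2.2206 kW
Heat supplied = 2.2206 kJ/s

Q_in = 2.22 kJ/s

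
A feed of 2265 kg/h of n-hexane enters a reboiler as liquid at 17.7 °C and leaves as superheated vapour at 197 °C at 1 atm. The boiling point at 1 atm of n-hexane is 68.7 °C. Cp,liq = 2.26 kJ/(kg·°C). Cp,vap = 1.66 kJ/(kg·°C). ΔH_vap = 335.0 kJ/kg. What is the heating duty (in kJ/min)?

Q = 25000 kJ/min

liquid 17.7→68.7 °C: 115.26 kJ/kg
vaporisation at 68.7 °C: 335 kJ/kg
vapour 68.7→197 °C: 212.98 kJ/kg
Δh = 115.26 + 335 + 212.98 = 663.24 kJ/kg
Q = ṁ·Δh = 2265 kg/h × 663.24 kJ/kg = 1.5022e+06 kJ/h
|Q| = 417.29 kW = 25037 kJ/min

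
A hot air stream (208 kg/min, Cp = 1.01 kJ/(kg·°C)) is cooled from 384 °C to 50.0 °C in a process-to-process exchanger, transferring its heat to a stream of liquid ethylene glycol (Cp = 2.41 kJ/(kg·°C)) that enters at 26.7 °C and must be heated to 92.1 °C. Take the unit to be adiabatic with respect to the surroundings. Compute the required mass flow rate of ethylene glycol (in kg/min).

ṁ_c = 445 kg/min

Heat released by hot stream: Q = 208 × 1.01 × (384 − 50.0) = 70167 kJ/min
Energy balance on cold side (adiabatic exchanger): Q = ṁ_c·Cp_c·(T_c,out − T_c,in)
ṁ_c = 70167 / [2.41 × (92.1 − 26.7)] = 445.18 kg/min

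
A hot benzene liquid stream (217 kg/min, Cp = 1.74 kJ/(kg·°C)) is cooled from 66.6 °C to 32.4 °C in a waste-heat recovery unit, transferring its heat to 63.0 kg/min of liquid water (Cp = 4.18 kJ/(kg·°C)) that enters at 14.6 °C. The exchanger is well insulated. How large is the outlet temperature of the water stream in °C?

Heat released by hot stream: Q = 217 × 1.74 × (66.6 − 32.4) = 12913 kJ/min
Energy balance on cold side (adiabatic exchanger): Q = ṁ_c·Cp_c·(T_c,out − T_c,in)
T_c,out = 14.6 + 12913/(63.0 × 4.18) = 63.636 °C

T_c,out = 63.6 °C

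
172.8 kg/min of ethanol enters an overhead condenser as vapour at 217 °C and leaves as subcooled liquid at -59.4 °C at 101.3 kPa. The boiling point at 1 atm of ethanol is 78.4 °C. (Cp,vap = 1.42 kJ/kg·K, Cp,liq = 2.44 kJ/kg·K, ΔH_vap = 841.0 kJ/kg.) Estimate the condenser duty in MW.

Q_c = 3.96 MW

vapour 217→78.4 °C: -196.81 kJ/kg
condensation at 78.4 °C: -841 kJ/kg
liquid 78.4→-59.4 °C: -336.23 kJ/kg
Δh = -196.81 + -841 + -336.23 = -1374 kJ/kg
Q = ṁ·Δh = 172.8 kg/min × -1374 kJ/kg = -237430 kJ/min
|Q| = 3957.2 kW = 3.9572 MW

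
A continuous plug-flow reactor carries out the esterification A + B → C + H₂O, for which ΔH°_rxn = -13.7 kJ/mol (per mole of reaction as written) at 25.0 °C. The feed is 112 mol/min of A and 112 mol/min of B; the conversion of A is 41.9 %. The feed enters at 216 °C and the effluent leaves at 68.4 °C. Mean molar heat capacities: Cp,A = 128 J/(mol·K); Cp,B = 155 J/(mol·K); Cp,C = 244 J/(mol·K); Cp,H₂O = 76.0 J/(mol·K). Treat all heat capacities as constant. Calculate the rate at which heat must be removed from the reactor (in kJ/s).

Q_out = 87.4 kJ/s

Extent of reaction ξ = 0.419 × 112 = 46.928 mol/min
Reaction term: ξ·ΔH°_rxn = 46.928 × -13.7 = -642.91 kJ/min
Sensible, feed 216→25 °C: -6053.9 kJ/min
Outlet flows (mol/min): A 65.072, B 65.072, C 46.928, H₂O 46.928
Sensible, products 25→68.4 °C: 1451 kJ/min
Q = ΔH = -5245.9 kJ/min = -87.431 kW
Heat removed = 87.431 kJ/s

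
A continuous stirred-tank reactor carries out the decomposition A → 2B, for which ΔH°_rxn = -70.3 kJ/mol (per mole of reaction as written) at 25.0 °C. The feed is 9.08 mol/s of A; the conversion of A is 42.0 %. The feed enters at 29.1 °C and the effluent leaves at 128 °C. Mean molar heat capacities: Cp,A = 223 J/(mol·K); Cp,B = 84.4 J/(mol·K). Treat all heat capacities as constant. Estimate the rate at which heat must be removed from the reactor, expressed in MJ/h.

Q_out = 321 MJ/h

Extent of reaction ξ = 0.420 × 9.08 = 3.8136 mol/s
Reaction term: ξ·ΔH°_rxn = 3.8136 × -70.3 = -268.1 kJ/s
Sensible, feed 29.1→25 °C: -8.3018 kJ/s
Outlet flows (mol/s): A 5.2664, B 7.6272
Sensible, products 25→128 °C: 187.27 kJ/s
Q = ΔH = -89.129 kJ/s = -89.129 kW
Heat removed = 320.87 MJ/h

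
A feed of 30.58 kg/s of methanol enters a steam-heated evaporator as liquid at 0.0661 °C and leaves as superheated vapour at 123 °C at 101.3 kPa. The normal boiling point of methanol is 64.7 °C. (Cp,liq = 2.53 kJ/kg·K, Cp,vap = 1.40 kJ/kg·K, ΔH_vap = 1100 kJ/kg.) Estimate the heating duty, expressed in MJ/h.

Q = 148000 MJ/h

liquid 0.0661→64.7 °C: 163.52 kJ/kg
vaporisation at 64.7 °C: 1100 kJ/kg
vapour 64.7→123 °C: 81.62 kJ/kg
Δh = 163.52 + 1100 + 81.62 = 1345.1 kJ/kg
Q = ṁ·Δh = 30.58 kg/s × 1345.1 kJ/kg = 41134 kJ/s
|Q| = 41134 kW = 148080 MJ/h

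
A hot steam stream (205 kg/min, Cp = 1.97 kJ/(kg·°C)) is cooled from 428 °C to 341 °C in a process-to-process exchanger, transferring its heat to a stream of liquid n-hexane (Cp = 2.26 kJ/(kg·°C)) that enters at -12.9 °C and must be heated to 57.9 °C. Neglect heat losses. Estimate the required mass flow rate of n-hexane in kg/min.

ṁ_c = 220 kg/min

Heat released by hot stream: Q = 205 × 1.97 × (428 − 341) = 35135 kJ/min
Energy balance on cold side (adiabatic exchanger): Q = ṁ_c·Cp_c·(T_c,out − T_c,in)
ṁ_c = 35135 / [2.26 × (57.9 − -12.9)] = 219.58 kg/min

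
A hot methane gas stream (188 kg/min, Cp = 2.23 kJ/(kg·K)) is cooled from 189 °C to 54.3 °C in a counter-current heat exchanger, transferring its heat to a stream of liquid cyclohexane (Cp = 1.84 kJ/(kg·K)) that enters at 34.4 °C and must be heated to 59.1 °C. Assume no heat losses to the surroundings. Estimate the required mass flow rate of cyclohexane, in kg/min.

ṁ_c = 1240 kg/min

Heat released by hot stream: Q = 188 × 2.23 × (189 − 54.3) = 56472 kJ/min
Energy balance on cold side (adiabatic exchanger): Q = ṁ_c·Cp_c·(T_c,out − T_c,in)
ṁ_c = 56472 / [1.84 × (59.1 − 34.4)] = 1242.6 kg/min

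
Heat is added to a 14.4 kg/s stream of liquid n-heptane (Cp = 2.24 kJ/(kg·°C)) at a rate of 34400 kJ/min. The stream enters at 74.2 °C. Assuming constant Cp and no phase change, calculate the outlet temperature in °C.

Q = 34400 kJ/min = 573.33 kJ/s
ΔT = Q/(ṁ·Cp) = 573.33/(14.4×2.24) = 17.774 K
T_out = 74.2 + 17.774 = 91.974 °C

T_out = 92.0 °C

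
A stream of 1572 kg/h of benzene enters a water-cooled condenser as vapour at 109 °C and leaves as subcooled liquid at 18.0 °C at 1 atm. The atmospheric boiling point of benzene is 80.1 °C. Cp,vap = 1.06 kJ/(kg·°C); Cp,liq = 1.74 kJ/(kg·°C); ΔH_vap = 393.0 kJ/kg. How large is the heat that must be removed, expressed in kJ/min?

Q_c = 13900 kJ/min

vapour 109→80.1 °C: -30.634 kJ/kg
condensation at 80.1 °C: -393 kJ/kg
liquid 80.1→18.0 °C: -108.05 kJ/kg
Δh = -30.634 + -393 + -108.05 = -531.69 kJ/kg
Q = ṁ·Δh = 1572 kg/h × -531.69 kJ/kg = -835810 kJ/h
|Q| = 232.17 kW = 13930 kJ/min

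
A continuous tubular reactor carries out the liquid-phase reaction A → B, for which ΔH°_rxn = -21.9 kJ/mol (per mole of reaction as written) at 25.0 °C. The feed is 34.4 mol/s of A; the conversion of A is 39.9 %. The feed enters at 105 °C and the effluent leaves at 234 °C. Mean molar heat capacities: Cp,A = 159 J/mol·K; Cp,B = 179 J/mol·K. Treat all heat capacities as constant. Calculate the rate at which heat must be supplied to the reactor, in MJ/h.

Extent of reaction ξ = 0.399 × 34.4 = 13.726 mol/s
Reaction term: ξ·ΔH°_rxn = 13.726 × -21.9 = -300.59 kJ/s
Sensible, feed 105→25 °C: -437.57 kJ/s
Outlet flows (mol/s): A 20.674, B 13.726
Sensible, products 25→234 °C: 1200.5 kJ/s
Q = ΔH = 462.36 kJ/s = 462.36 kW
Heat supplied = 1664.5 MJ/h

Q_in = 1660 MJ/h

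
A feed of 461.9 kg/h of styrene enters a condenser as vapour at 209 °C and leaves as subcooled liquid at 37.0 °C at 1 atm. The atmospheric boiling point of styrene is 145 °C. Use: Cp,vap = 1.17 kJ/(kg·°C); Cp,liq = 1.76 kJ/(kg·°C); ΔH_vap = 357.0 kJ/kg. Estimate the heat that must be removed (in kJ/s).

vapour 209→145 °C: -74.88 kJ/kg
condensation at 145 °C: -357 kJ/kg
liquid 145→37.0 °C: -190.08 kJ/kg
Δh = -74.88 + -357 + -190.08 = -621.96 kJ/kg
Q = ṁ·Δh = 461.9 kg/h × -621.96 kJ/kg = -287280 kJ/h
|Q| = 79.801 kW

Q_c = 79.8 kJ/s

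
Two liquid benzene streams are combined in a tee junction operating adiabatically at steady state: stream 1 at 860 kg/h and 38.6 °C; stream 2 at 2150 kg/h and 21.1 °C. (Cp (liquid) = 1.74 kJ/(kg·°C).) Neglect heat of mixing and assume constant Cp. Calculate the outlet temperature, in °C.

Adiabatic, steady state ⇒ Σ ṁᵢCp,ᵢ(T_out − Tᵢ) = 0
Σ ṁᵢCp,ᵢTᵢ = 860×1.74×38.6 + 2150×1.74×21.1 = 136700
Σ ṁᵢCp,ᵢ = 860×1.74 + 2150×1.74 = 5237.4
T_out = 136700 / 5237.4 = 26.1 °C

T_out = 26.1 °C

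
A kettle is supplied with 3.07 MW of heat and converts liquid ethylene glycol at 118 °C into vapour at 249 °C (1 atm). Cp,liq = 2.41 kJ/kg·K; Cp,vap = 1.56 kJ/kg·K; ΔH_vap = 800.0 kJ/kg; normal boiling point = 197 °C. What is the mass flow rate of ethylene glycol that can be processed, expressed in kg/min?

ṁ = 172 kg/min

Δh = 2.41×(197−118) + 800.0 + 1.56×(249−197) = 1071.5 kJ/kg
Q = 3.07 MW = 3070 kJ/s = 184200 kJ/min
ṁ = Q/Δh = 184200 / 1071.5 = 171.91 kg/min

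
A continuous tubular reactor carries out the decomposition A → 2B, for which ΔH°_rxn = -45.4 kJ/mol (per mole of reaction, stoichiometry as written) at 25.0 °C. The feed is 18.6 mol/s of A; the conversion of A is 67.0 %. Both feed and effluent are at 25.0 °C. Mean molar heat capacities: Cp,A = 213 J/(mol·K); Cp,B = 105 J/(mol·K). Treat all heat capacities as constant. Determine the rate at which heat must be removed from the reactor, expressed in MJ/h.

Extent of reaction ξ = 0.670 × 18.6 = 12.462 mol/s
Reaction term: ξ·ΔH°_rxn = 12.462 × -45.4 = -565.77 kJ/s
Q = ΔH = -565.77 kJ/s = -565.77 kW
Heat removed = 2036.8 MJ/h

Q_out = 2040 MJ/h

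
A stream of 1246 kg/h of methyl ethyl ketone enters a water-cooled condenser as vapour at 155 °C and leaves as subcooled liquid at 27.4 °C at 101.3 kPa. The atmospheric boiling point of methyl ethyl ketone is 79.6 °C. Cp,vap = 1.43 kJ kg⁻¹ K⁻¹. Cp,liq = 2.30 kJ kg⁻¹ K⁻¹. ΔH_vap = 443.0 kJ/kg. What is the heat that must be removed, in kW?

Q_c = 232 kW

vapour 155→79.6 °C: -107.82 kJ/kg
condensation at 79.6 °C: -443 kJ/kg
liquid 79.6→27.4 °C: -120.06 kJ/kg
Δh = -107.82 + -443 + -120.06 = -670.88 kJ/kg
Q = ṁ·Δh = 1246 kg/h × -670.88 kJ/kg = -835920 kJ/h
|Q| = 232.2 kW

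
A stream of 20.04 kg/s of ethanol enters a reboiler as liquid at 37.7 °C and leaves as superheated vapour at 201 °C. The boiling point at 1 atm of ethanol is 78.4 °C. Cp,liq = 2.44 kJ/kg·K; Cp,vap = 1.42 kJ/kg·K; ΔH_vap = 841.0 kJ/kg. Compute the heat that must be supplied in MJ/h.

liquid 37.7→78.4 °C: 99.308 kJ/kg
vaporisation at 78.4 °C: 841 kJ/kg
vapour 78.4→201 °C: 174.09 kJ/kg
Δh = 99.308 + 841 + 174.09 = 1114.4 kJ/kg
Q = ṁ·Δh = 20.04 kg/s × 1114.4 kJ/kg = 22333 kJ/s
|Q| = 22333 kW = 80397 MJ/h

Q = 80400 MJ/h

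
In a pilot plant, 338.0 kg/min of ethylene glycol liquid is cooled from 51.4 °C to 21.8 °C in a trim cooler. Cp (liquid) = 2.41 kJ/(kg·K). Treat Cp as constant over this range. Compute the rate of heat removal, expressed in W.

Q = ṁ·Cp·ΔT = 338.0 × 2.41 × (21.8 − 51.4) = -24112 kJ/min
Converting: 24112 / 60 s = 401.86 kW
Cooling duty = 401860 W

Q_c = 402000 W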